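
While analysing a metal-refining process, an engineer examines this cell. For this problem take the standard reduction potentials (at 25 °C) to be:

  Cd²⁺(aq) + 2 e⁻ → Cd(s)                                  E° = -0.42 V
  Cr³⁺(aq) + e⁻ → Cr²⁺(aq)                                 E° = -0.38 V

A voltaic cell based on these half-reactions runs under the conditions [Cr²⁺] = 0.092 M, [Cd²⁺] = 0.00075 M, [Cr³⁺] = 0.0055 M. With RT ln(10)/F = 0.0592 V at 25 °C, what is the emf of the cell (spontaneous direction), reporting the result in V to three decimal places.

+0.060 V

Cr³⁺/Cr²⁺ is the cathode (higher E°), Cd²⁺/Cd the anode: E°cell = -0.38 − (-0.42) = +0.04 V, n = 2.
Overall: 2 Cr³⁺(aq) + Cd(s) → 2 Cr²⁺(aq) + Cd²⁺(aq)
Q = [Cr²⁺]^2·[Cd²⁺] / ([Cr³⁺]^2); log Q = -0.678.
E = E° − (0.0592/n) log Q = +0.04 − (0.0592/2)(-0.678) = +0.060 V.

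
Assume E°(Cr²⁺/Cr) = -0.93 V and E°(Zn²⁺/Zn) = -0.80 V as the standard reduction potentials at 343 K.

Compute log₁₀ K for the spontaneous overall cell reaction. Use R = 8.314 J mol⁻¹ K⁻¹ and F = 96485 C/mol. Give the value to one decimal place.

3.8

Cathode: Zn²⁺/Zn; anode: Cr²⁺/Cr. E°cell = (-0.80) − (-0.93) = +0.13 V, with n = 2.
ΔG° = −nFE° = −RT ln K, so ln K = nFE°/(RT) = (2)(96485)(+0.13) / ((8.314)(343)) = 8.797.
log₁₀ K = 8.797 / ln 10 = 3.8.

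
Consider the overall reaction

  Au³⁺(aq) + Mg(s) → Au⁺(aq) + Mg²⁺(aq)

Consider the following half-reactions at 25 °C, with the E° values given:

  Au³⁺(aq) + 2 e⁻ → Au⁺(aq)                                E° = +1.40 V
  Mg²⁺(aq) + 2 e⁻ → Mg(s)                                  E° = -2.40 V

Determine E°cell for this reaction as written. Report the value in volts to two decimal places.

+3.80 V

The Au³⁺/Au⁺ couple has the higher reduction potential, so it is the cathode; Mg²⁺/Mg is oxidised at the anode.
E°cell = E°(cathode) − E°(anode) = (+1.40) − (-2.40) = +3.80 V.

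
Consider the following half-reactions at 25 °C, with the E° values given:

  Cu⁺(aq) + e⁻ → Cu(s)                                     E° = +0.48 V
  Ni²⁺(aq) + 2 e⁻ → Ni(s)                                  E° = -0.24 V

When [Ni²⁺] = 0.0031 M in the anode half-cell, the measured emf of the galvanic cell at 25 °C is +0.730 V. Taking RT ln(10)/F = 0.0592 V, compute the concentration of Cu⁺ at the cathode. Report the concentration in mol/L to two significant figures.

Cu⁺/Cu is the cathode, Ni²⁺/Ni the anode: E°cell = +0.72 V, n = 2.
Overall reaction: 2 Cu⁺(aq) + Ni(s) → 2 Cu(s) + Ni²⁺(aq); Q = [Ni²⁺]^1/[Cu⁺]^2.
From E = E° − (0.0592/n) log Q: log Q = (E° − E)·n/0.0592 = (+0.72 − (+0.730))·2/0.0592 = -0.3378.
So 2·log[Cu⁺] = 1·log(0.0031) − log Q = -2.5086 − (-0.3378) = -2.1708; log[Cu⁺] = -2.1708 / 2 = -1.0854; [Cu⁺] = 10^(-1.0854) ≈ 0.082 M.

0.082 M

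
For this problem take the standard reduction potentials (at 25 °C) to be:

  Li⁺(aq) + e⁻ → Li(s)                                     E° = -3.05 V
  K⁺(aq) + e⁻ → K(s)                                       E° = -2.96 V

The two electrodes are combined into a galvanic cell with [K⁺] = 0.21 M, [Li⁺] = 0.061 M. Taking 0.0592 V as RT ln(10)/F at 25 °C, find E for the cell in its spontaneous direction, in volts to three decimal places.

K⁺/K is the cathode (higher E°), Li⁺/Li the anode: E°cell = -2.96 − (-3.05) = +0.09 V, n = 1.
Overall: K⁺(aq) + Li(s) → K(s) + Li⁺(aq)
Q = [Li⁺] / ([K⁺]); log Q = -0.537.
E = E° − (0.0592/n) log Q = +0.09 − (0.0592/1)(-0.537) = +0.122 V.

+0.122 V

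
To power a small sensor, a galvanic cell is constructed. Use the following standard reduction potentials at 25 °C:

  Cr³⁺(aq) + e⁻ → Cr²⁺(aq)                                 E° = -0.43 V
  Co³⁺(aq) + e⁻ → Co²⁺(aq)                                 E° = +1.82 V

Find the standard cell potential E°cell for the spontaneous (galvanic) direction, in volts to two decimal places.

+2.25 V

The Co³⁺/Co²⁺ couple has the higher reduction potential, so it is the cathode; Cr³⁺/Cr²⁺ is oxidised at the anode.
E°cell = E°(cathode) − E°(anode) = (+1.82) − (-0.43) = +2.25 V.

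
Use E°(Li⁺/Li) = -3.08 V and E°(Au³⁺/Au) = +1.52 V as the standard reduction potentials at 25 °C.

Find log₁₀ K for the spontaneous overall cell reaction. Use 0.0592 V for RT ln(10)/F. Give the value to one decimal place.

233.1

Cathode: Au³⁺/Au; anode: Li⁺/Li. E°cell = +4.60 V, n = 3.
log K = nE°cell / 0.0592 = (3)(+4.60) / 0.0592 = 233.1.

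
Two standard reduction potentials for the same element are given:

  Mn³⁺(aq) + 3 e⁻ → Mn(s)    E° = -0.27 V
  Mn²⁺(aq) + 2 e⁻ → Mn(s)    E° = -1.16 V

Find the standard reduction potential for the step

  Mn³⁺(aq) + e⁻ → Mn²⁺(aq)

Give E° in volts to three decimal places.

+1.510 V

Sequential free energies add, so n₃E°₃ = n₁E°₁ + n₂E°₂.
With n₃ = 3, and the known step contributing 2×(-1.16) V, the unknown satisfies 1·E° = 3×(-0.27) − 2×(-1.16) = +1.510.
E° = +1.510 / 1 = +1.510 V.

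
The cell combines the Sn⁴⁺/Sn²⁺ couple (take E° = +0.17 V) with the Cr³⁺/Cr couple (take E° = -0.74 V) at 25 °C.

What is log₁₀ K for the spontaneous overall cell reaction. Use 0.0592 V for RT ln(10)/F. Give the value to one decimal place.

92.2

Cathode: Sn⁴⁺/Sn²⁺; anode: Cr³⁺/Cr. E°cell = +0.91 V, n = 6.
log K = nE°cell / 0.0592 = (6)(+0.91) / 0.0592 = 92.2.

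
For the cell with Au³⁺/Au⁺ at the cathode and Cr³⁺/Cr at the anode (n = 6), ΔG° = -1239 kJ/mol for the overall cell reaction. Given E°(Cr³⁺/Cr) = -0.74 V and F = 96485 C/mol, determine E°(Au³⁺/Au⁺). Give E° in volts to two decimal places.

+1.40 V

E°cell = −ΔG°/(nF) = −(-1239×10³)/((6)(96485)) = +2.140 V.
Since Au³⁺/Au⁺ is the cathode and Cr³⁺/Cr the anode, E°cell = E°(Au³⁺/Au⁺) − E°(Cr³⁺/Cr).
So E°(Au³⁺/Au⁺) = E°cell + E°(Cr³⁺/Cr) = +2.140 + (-0.74) = +1.40 V.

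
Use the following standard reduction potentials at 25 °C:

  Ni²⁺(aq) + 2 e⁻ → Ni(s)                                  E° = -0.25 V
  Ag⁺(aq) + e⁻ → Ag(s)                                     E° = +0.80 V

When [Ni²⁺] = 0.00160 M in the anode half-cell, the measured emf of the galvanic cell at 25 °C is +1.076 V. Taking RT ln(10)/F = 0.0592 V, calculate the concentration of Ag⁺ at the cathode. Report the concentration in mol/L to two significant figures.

0.11 M

Ag⁺/Ag is the cathode, Ni²⁺/Ni the anode: E°cell = +1.05 V, n = 2.
Overall reaction: 2 Ag⁺(aq) + Ni(s) → 2 Ag(s) + Ni²⁺(aq); Q = [Ni²⁺]^1/[Ag⁺]^2.
From E = E° − (0.0592/n) log Q: log Q = (E° − E)·n/0.0592 = (+1.05 − (+1.076))·2/0.0592 = -0.8784.
So 2·log[Ag⁺] = 1·log(0.0016) − log Q = -2.7959 − (-0.8784) = -1.9175; log[Ag⁺] = -1.9175 / 2 = -0.9587; [Ag⁺] = 10^(-0.9587) ≈ 0.11 M.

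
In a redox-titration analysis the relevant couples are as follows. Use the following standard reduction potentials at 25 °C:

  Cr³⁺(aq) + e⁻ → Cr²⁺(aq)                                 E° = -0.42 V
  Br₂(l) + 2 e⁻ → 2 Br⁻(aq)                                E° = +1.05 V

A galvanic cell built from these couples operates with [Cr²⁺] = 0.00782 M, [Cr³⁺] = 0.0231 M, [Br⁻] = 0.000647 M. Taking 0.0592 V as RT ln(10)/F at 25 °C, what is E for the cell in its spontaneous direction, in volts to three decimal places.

+1.631 V

Br₂/Br⁻ is the cathode (higher E°), Cr³⁺/Cr²⁺ the anode: E°cell = +1.05 − (-0.42) = +1.47 V, n = 2.
Overall: Br₂(l) + 2 Cr²⁺(aq) → 2 Br⁻(aq) + 2 Cr³⁺(aq)
Q = [Br⁻]^2·[Cr³⁺]^2 / ([Cr²⁺]^2); log Q = -5.437.
E = E° − (0.0592/n) log Q = +1.47 − (0.0592/2)(-5.437) = +1.631 V.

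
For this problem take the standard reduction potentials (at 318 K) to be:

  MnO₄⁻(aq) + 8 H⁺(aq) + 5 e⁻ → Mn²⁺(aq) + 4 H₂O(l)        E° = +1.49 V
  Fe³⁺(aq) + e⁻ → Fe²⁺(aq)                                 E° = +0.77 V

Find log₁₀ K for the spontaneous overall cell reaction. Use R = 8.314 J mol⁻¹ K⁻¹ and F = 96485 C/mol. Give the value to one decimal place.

57.1

Cathode: MnO₄⁻/Mn²⁺; anode: Fe³⁺/Fe²⁺. E°cell = (+1.49) − (+0.77) = +0.72 V, with n = 5.
ΔG° = −nFE° = −RT ln K, so ln K = nFE°/(RT) = (5)(96485)(+0.72) / ((8.314)(318)) = 131.379.
log₁₀ K = 131.379 / ln 10 = 57.1.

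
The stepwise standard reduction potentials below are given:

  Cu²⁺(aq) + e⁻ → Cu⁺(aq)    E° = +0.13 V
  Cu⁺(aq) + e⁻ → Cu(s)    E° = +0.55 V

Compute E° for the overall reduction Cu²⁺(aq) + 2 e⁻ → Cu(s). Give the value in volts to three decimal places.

Standard free energies of sequential steps add: ΔG°₃ = ΔG°₁ + ΔG°₂, so n₃E°₃ = n₁E°₁ + n₂E°₂.
E°₃ = (1×+0.13 + 1×+0.55) / 2 = (+0.680) / 2 = +0.340 V.

+0.340 V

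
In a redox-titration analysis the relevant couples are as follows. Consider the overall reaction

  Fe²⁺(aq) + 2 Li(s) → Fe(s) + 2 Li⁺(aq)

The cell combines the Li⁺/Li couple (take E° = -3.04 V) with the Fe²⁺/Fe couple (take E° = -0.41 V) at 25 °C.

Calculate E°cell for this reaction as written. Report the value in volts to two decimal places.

The Fe²⁺/Fe couple has the higher reduction potential, so it is the cathode; Li⁺/Li is oxidised at the anode.
E°cell = E°(cathode) − E°(anode) = (-0.41) − (-3.04) = +2.63 V.

+2.63 V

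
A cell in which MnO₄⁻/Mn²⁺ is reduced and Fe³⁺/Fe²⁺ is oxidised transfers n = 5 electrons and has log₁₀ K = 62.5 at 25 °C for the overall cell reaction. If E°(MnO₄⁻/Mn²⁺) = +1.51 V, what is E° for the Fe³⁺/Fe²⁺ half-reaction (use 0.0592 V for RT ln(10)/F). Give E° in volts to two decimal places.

E°cell = (0.0592/n)·log K = (0.0592/5)(62.5) = +0.740 V.
Since MnO₄⁻/Mn²⁺ is the cathode and Fe³⁺/Fe²⁺ the anode, E°cell = E°(MnO₄⁻/Mn²⁺) − E°(Fe³⁺/Fe²⁺).
So E°(Fe³⁺/Fe²⁺) = E°(MnO₄⁻/Mn²⁺) − E°cell = (+1.51) − (+0.740) = +0.77 V.

+0.77 V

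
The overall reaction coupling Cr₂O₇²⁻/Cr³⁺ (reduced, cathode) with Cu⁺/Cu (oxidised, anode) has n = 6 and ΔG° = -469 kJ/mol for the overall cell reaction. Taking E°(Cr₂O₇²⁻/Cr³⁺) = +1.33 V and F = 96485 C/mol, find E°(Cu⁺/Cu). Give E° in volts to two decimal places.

E°cell = −ΔG°/(nF) = −(-469×10³)/((6)(96485)) = +0.810 V.
Since Cr₂O₇²⁻/Cr³⁺ is the cathode and Cu⁺/Cu the anode, E°cell = E°(Cr₂O₇²⁻/Cr³⁺) − E°(Cu⁺/Cu).
So E°(Cu⁺/Cu) = E°(Cr₂O₇²⁻/Cr³⁺) − E°cell = (+1.33) − (+0.810) = +0.52 V.

+0.52 V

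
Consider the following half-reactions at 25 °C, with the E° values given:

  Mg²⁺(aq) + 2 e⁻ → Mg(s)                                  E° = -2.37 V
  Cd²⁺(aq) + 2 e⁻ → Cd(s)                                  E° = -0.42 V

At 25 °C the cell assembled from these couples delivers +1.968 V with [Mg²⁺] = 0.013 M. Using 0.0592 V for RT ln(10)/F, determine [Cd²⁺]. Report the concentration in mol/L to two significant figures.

0.053 M

Cd²⁺/Cd is the cathode, Mg²⁺/Mg the anode: E°cell = +1.95 V, n = 2.
Overall reaction: Cd²⁺(aq) + Mg(s) → Cd(s) + Mg²⁺(aq); Q = [Mg²⁺]^1/[Cd²⁺]^1.
From E = E° − (0.0592/n) log Q: log Q = (E° − E)·n/0.0592 = (+1.95 − (+1.968))·2/0.0592 = -0.6081.
So 1·log[Cd²⁺] = 1·log(0.013) − log Q = -1.8861 − (-0.6081) = -1.2780; [Cd²⁺] = 10^(-1.2780) ≈ 0.053 M.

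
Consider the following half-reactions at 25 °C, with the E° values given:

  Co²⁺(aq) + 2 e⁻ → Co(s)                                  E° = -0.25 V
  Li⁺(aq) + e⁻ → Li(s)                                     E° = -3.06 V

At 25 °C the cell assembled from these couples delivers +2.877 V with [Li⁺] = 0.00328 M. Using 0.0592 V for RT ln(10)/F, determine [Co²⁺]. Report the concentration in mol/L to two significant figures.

0.0020 M

Co²⁺/Co is the cathode, Li⁺/Li the anode: E°cell = +2.81 V, n = 2.
Overall reaction: Co²⁺(aq) + 2 Li(s) → Co(s) + 2 Li⁺(aq); Q = [Li⁺]^2/[Co²⁺]^1.
From E = E° − (0.0592/n) log Q: log Q = (E° − E)·n/0.0592 = (+2.81 − (+2.877))·2/0.0592 = -2.2635.
So 1·log[Co²⁺] = 2·log(0.00328) − log Q = -4.9683 − (-2.2635) = -2.7048; [Co²⁺] = 10^(-2.7048) ≈ 0.0020 M.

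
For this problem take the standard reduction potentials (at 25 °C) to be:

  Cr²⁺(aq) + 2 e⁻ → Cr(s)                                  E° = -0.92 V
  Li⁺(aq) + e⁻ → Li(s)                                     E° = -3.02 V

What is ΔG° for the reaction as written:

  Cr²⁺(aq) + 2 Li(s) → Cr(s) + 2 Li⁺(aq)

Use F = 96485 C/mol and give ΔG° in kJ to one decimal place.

As written, Cr²⁺/Cr is reduced (cathode) and Li⁺/Li is oxidised (anode), so E°cell = (-0.92) − (-3.02) = +2.10 V.
Balancing electrons gives n = 2.
ΔG° = −nFE° = −(2)(96485)(+2.10) = -405,237 J = -405.2 kJ.

-405.2 kJ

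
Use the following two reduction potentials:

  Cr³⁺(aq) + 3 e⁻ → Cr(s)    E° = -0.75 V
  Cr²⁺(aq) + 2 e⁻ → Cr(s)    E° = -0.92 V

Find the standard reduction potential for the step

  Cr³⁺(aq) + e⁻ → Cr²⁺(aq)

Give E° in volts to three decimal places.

-0.410 V

Sequential free energies add, so n₃E°₃ = n₁E°₁ + n₂E°₂.
With n₃ = 3, and the known step contributing 2×(-0.92) V, the unknown satisfies 1·E° = 3×(-0.75) − 2×(-0.92) = -0.410.
E° = -0.410 / 1 = -0.410 V.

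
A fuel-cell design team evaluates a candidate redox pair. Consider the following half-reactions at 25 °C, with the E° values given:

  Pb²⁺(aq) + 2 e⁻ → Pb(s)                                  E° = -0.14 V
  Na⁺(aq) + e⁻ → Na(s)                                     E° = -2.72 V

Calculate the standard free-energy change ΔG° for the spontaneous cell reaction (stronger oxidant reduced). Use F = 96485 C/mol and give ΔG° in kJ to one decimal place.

-497.9 kJ

Pb²⁺/Pb (E° = -0.14 V) is the cathode; Na⁺/Na (E° = -2.72 V) is the anode, so E°cell = +2.58 V.
Balancing electrons gives n = 2 (lcm of 2 and 1).
ΔG° = −nFE° = −(2)(96485)(+2.58) = -497,863 J = -497.9 kJ.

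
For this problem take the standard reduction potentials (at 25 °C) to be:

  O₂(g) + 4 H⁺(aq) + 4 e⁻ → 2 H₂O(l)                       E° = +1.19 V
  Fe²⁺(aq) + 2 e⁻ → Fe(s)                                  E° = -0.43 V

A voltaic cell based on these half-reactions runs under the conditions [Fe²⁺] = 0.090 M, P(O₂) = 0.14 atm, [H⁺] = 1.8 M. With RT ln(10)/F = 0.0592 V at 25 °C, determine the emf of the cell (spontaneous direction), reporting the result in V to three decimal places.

O₂/H₂O is the cathode (higher E°), Fe²⁺/Fe the anode: E°cell = +1.19 − (-0.43) = +1.62 V, n = 4.
Overall: O₂(g) + 4 H⁺(aq) + 2 Fe(s) → 2 H₂O(l) + 2 Fe²⁺(aq)
Q = [Fe²⁺]^2 / (P(O₂)·[H⁺]^4); log Q = -2.259.
E = E° − (0.0592/n) log Q = +1.62 − (0.0592/4)(-2.259) = +1.653 V.

+1.653 V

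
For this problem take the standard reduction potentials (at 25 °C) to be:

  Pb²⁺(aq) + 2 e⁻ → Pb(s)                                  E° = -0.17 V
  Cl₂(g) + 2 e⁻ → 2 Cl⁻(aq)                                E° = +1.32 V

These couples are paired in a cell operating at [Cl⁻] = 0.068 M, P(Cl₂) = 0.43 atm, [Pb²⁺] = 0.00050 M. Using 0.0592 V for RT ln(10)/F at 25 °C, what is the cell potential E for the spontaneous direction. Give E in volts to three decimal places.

+1.646 V

Cl₂/Cl⁻ is the cathode (higher E°), Pb²⁺/Pb the anode: E°cell = +1.32 − (-0.17) = +1.49 V, n = 2.
Overall: Cl₂(g) + Pb(s) → 2 Cl⁻(aq) + Pb²⁺(aq)
Q = [Cl⁻]^2·[Pb²⁺] / (P(Cl₂)); log Q = -5.269.
E = E° − (0.0592/n) log Q = +1.49 − (0.0592/2)(-5.269) = +1.646 V.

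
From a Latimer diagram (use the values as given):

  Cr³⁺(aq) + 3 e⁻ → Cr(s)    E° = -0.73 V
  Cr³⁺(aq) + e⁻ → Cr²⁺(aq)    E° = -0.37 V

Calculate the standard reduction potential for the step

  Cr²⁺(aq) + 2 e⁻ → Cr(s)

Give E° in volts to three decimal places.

Sequential free energies add, so n₃E°₃ = n₁E°₁ + n₂E°₂.
With n₃ = 3, and the known step contributing 1×(-0.37) V, the unknown satisfies 2·E° = 3×(-0.73) − 1×(-0.37) = -1.820.
E° = -1.820 / 2 = -0.910 V.

-0.910 V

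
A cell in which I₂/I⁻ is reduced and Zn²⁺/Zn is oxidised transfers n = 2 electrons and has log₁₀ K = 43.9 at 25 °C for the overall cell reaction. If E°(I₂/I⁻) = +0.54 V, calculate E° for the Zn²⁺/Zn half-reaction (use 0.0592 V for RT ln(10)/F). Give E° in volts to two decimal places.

E°cell = (0.0592/n)·log K = (0.0592/2)(43.9) = +1.299 V.
Since I₂/I⁻ is the cathode and Zn²⁺/Zn the anode, E°cell = E°(I₂/I⁻) − E°(Zn²⁺/Zn).
So E°(Zn²⁺/Zn) = E°(I₂/I⁻) − E°cell = (+0.54) − (+1.299) = -0.76 V.

-0.76 V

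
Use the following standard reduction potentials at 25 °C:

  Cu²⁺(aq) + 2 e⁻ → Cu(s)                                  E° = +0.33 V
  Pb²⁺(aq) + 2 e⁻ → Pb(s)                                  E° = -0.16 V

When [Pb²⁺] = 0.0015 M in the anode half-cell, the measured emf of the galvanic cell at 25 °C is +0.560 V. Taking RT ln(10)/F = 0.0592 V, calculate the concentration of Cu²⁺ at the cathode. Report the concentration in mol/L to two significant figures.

Cu²⁺/Cu is the cathode, Pb²⁺/Pb the anode: E°cell = +0.49 V, n = 2.
Overall reaction: Cu²⁺(aq) + Pb(s) → Cu(s) + Pb²⁺(aq); Q = [Pb²⁺]^1/[Cu²⁺]^1.
From E = E° − (0.0592/n) log Q: log Q = (E° − E)·n/0.0592 = (+0.49 − (+0.560))·2/0.0592 = -2.3649.
So 1·log[Cu²⁺] = 1·log(0.0015) − log Q = -2.8239 − (-2.3649) = -0.4590; [Cu²⁺] = 10^(-0.4590) ≈ 0.35 M.

0.35 M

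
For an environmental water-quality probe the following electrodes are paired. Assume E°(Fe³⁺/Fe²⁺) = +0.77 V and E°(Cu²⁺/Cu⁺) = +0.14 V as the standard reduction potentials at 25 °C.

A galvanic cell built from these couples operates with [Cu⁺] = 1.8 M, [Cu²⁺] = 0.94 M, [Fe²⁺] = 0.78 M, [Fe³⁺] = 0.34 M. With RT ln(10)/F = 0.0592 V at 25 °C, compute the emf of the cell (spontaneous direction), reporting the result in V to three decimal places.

Fe³⁺/Fe²⁺ is the cathode (higher E°), Cu²⁺/Cu⁺ the anode: E°cell = +0.77 − (+0.14) = +0.63 V, n = 1.
Overall: Fe³⁺(aq) + Cu⁺(aq) → Fe²⁺(aq) + Cu²⁺(aq)
Q = [Fe²⁺]·[Cu²⁺] / ([Fe³⁺]·[Cu⁺]); log Q = 0.078.
E = E° − (0.0592/n) log Q = +0.63 − (0.0592/1)(0.078) = +0.625 V.

+0.625 V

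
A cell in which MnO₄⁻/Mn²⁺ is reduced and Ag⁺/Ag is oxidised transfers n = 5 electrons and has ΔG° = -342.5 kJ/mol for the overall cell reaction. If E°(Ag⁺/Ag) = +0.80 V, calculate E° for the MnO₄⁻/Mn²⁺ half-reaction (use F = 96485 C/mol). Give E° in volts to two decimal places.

+1.51 V

E°cell = −ΔG°/(nF) = −(-342.5×10³)/((5)(96485)) = +0.710 V.
Since MnO₄⁻/Mn²⁺ is the cathode and Ag⁺/Ag the anode, E°cell = E°(MnO₄⁻/Mn²⁺) − E°(Ag⁺/Ag).
So E°(MnO₄⁻/Mn²⁺) = E°cell + E°(Ag⁺/Ag) = +0.710 + (+0.80) = +1.51 V.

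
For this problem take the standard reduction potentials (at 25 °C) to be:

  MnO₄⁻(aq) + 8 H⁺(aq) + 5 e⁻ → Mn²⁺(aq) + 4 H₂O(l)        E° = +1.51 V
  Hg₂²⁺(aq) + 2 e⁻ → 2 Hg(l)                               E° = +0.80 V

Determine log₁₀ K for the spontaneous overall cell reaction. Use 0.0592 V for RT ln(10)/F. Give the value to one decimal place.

119.9

Cathode: MnO₄⁻/Mn²⁺; anode: Hg₂²⁺/Hg. E°cell = +0.71 V, n = 10.
log K = nE°cell / 0.0592 = (10)(+0.71) / 0.0592 = 119.9.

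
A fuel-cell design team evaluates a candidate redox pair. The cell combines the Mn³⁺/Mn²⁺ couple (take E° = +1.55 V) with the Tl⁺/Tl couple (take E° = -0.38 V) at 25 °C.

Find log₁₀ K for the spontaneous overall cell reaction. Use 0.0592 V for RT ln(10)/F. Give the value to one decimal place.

32.6

Cathode: Mn³⁺/Mn²⁺; anode: Tl⁺/Tl. E°cell = +1.93 V, n = 1.
log K = nE°cell / 0.0592 = (1)(+1.93) / 0.0592 = 32.6.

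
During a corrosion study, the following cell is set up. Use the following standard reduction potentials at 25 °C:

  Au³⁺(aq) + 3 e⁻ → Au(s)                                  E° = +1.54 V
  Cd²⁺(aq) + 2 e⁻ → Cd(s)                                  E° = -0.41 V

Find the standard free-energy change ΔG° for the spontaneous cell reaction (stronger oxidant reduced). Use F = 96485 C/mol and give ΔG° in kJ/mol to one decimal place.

-1128.9 kJ/mol

Au³⁺/Au (E° = +1.54 V) is the cathode; Cd²⁺/Cd (E° = -0.41 V) is the anode, so E°cell = +1.95 V.
Balancing electrons gives n = 6 (lcm of 3 and 2).
ΔG° = −nFE° = −(6)(96485)(+1.95) = -1,128,874 J = -1128.9 kJ/mol.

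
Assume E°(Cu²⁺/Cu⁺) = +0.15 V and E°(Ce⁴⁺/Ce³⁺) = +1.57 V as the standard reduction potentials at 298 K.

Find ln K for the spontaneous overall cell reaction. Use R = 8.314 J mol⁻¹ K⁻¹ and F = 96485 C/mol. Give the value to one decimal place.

Cathode: Ce⁴⁺/Ce³⁺; anode: Cu²⁺/Cu⁺. E°cell = (+1.57) − (+0.15) = +1.42 V, with n = 1.
ΔG° = −nFE° = −RT ln K, so ln K = nFE°/(RT) = (1)(96485)(+1.42) / ((8.314)(298)) = 55.300.

55.3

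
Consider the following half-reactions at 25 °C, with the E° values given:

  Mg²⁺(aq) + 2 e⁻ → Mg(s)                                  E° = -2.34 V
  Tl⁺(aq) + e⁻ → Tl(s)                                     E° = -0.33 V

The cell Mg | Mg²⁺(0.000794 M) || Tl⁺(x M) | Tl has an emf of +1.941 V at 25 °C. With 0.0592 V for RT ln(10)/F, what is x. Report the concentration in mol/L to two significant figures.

Tl⁺/Tl is the cathode, Mg²⁺/Mg the anode: E°cell = +2.01 V, n = 2.
Overall reaction: 2 Tl⁺(aq) + Mg(s) → 2 Tl(s) + Mg²⁺(aq); Q = [Mg²⁺]^1/[Tl⁺]^2.
From E = E° − (0.0592/n) log Q: log Q = (E° − E)·n/0.0592 = (+2.01 − (+1.941))·2/0.0592 = 2.3311.
So 2·log[Tl⁺] = 1·log(0.000794) − log Q = -3.1002 − (2.3311) = -5.4313; log[Tl⁺] = -5.4313 / 2 = -2.7157; [Tl⁺] = 10^(-2.7157) ≈ 0.0019 M.

0.0019 M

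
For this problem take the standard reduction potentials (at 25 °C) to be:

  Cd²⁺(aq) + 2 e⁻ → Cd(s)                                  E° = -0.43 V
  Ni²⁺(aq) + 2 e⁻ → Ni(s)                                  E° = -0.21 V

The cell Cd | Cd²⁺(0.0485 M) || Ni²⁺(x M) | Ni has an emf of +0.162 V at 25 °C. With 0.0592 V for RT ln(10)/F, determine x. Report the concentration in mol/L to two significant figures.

0.00053 M

Ni²⁺/Ni is the cathode, Cd²⁺/Cd the anode: E°cell = +0.22 V, n = 2.
Overall reaction: Ni²⁺(aq) + Cd(s) → Ni(s) + Cd²⁺(aq); Q = [Cd²⁺]^1/[Ni²⁺]^1.
From E = E° − (0.0592/n) log Q: log Q = (E° − E)·n/0.0592 = (+0.22 − (+0.162))·2/0.0592 = 1.9595.
So 1·log[Ni²⁺] = 1·log(0.0485) − log Q = -1.3143 − (1.9595) = -3.2738; [Ni²⁺] = 10^(-3.2738) ≈ 0.00053 M.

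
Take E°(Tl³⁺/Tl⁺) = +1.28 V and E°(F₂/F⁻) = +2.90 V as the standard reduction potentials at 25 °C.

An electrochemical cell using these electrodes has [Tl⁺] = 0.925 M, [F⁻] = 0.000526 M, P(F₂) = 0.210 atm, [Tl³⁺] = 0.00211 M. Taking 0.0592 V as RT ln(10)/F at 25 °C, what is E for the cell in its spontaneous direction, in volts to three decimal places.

F₂/F⁻ is the cathode (higher E°), Tl³⁺/Tl⁺ the anode: E°cell = +2.90 − (+1.28) = +1.62 V, n = 2.
Overall: F₂(g) + Tl⁺(aq) → 2 F⁻(aq) + Tl³⁺(aq)
Q = [F⁻]^2·[Tl³⁺] / (P(F₂)·[Tl⁺]); log Q = -8.522.
E = E° − (0.0592/n) log Q = +1.62 − (0.0592/2)(-8.522) = +1.872 V.

+1.872 V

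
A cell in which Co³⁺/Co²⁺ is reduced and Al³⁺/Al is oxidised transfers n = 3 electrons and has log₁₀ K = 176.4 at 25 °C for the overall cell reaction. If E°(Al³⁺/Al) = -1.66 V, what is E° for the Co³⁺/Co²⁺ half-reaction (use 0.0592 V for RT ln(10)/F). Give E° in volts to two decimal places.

E°cell = (0.0592/n)·log K = (0.0592/3)(176.4) = +3.481 V.
Since Co³⁺/Co²⁺ is the cathode and Al³⁺/Al the anode, E°cell = E°(Co³⁺/Co²⁺) − E°(Al³⁺/Al).
So E°(Co³⁺/Co²⁺) = E°cell + E°(Al³⁺/Al) = +3.481 + (-1.66) = +1.82 V.

+1.82 V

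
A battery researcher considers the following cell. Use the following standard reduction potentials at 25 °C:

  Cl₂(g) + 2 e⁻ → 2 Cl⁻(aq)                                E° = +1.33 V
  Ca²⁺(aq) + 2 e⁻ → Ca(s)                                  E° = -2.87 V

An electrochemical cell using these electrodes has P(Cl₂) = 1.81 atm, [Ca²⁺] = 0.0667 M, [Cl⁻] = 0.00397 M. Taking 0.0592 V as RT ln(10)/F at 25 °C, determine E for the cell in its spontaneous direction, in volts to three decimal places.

+4.385 V

Cl₂/Cl⁻ is the cathode (higher E°), Ca²⁺/Ca the anode: E°cell = +1.33 − (-2.87) = +4.20 V, n = 2.
Overall: Cl₂(g) + Ca(s) → 2 Cl⁻(aq) + Ca²⁺(aq)
Q = [Cl⁻]^2·[Ca²⁺] / (P(Cl₂)); log Q = -6.236.
E = E° − (0.0592/n) log Q = +4.20 − (0.0592/2)(-6.236) = +4.385 V.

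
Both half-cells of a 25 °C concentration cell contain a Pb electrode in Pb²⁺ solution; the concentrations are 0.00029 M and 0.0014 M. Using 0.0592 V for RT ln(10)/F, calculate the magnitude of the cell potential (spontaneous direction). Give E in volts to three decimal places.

For a concentration cell E°cell = 0. The 0.0014 M side is the cathode (reduction is favoured where [Pb²⁺] is higher).
With n = 2, E = −(0.0592/2) log([Pb²⁺]ₐₙ/[Pb²⁺]꜀ₐₜ) = −(0.0592/2) log(0.00029/0.0014) = −(0.0592/2)(-0.684) = +0.020 V.

+0.020 V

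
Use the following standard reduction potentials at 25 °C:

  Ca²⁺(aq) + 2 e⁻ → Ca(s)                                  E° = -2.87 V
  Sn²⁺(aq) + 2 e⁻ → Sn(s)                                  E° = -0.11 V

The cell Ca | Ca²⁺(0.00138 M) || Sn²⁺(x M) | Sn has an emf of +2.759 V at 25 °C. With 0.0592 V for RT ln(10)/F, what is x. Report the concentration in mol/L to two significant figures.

Sn²⁺/Sn is the cathode, Ca²⁺/Ca the anode: E°cell = +2.76 V, n = 2.
Overall reaction: Sn²⁺(aq) + Ca(s) → Sn(s) + Ca²⁺(aq); Q = [Ca²⁺]^1/[Sn²⁺]^1.
From E = E° − (0.0592/n) log Q: log Q = (E° − E)·n/0.0592 = (+2.76 − (+2.759))·2/0.0592 = 0.0338.
So 1·log[Sn²⁺] = 1·log(0.00138) − log Q = -2.8601 − (0.0338) = -2.8939; [Sn²⁺] = 10^(-2.8939) ≈ 0.0013 M.

0.0013 M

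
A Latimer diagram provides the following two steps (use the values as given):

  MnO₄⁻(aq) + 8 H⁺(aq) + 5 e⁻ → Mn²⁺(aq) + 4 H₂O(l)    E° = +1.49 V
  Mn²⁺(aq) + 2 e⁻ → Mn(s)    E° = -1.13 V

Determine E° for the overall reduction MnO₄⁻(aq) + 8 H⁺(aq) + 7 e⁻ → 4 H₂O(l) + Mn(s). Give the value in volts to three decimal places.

Adding the free-energy changes (−nFE°) of the two steps gives −n₃FE°₃ = −n₁FE°₁ − n₂FE°₂.
E°₃ = (5×+1.49 + 2×-1.13) / 7 = (+5.190) / 7 = +0.741 V.

+0.741 V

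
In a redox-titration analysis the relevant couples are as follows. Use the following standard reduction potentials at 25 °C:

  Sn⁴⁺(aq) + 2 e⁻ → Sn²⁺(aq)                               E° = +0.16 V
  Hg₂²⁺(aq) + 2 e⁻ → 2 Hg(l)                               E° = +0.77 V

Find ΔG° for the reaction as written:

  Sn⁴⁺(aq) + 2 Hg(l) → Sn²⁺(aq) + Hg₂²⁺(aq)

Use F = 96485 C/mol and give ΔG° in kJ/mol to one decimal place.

As written, Sn⁴⁺/Sn²⁺ is reduced (cathode) and Hg₂²⁺/Hg is oxidised (anode), so E°cell = (+0.16) − (+0.77) = -0.61 V.
Balancing electrons gives n = 2.
ΔG° = −nFE° = −(2)(96485)(-0.61) = 117,712 J = +117.7 kJ/mol.

+117.7 kJ/mol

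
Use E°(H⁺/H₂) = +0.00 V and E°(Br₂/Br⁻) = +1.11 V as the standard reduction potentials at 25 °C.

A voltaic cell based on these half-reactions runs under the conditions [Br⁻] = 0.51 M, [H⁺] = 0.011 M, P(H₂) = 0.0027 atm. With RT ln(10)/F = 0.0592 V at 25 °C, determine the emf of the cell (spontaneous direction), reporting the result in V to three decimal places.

+1.167 V

Br₂/Br⁻ is the cathode (higher E°), H⁺/H₂ the anode: E°cell = +1.11 − (+0.00) = +1.11 V, n = 2.
Overall: Br₂(l) + H₂(g) → 2 Br⁻(aq) + 2 H⁺(aq)
Q = [Br⁻]^2·[H⁺]^2 / (P(H₂)); log Q = -1.933.
E = E° − (0.0592/n) log Q = +1.11 − (0.0592/2)(-1.933) = +1.167 V.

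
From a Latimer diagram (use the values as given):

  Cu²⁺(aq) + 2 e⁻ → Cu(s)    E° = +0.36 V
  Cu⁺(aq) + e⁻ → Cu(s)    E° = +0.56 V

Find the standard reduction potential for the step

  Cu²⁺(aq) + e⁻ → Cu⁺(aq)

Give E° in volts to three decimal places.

Sequential free energies add, so n₃E°₃ = n₁E°₁ + n₂E°₂.
With n₃ = 2, and the known step contributing 1×(+0.56) V, the unknown satisfies 1·E° = 2×(+0.36) − 1×(+0.56) = +0.160.
E° = +0.160 / 1 = +0.160 V.

+0.160 V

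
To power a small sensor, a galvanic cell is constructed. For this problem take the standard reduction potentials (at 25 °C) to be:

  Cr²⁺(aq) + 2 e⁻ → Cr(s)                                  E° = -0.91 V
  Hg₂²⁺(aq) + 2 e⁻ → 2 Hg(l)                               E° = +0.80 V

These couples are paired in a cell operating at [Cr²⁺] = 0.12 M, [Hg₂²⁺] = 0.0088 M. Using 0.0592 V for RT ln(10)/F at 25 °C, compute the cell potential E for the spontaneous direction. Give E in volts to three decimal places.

+1.676 V

Hg₂²⁺/Hg is the cathode (higher E°), Cr²⁺/Cr the anode: E°cell = +0.80 − (-0.91) = +1.71 V, n = 2.
Overall: Hg₂²⁺(aq) + Cr(s) → 2 Hg(l) + Cr²⁺(aq)
Q = [Cr²⁺] / ([Hg₂²⁺]); log Q = 1.135.
E = E° − (0.0592/n) log Q = +1.71 − (0.0592/2)(1.135) = +1.676 V.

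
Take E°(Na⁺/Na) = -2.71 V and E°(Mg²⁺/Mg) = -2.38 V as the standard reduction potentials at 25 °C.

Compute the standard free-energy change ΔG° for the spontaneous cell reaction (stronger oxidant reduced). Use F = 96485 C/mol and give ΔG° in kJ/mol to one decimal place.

Mg²⁺/Mg (E° = -2.38 V) is the cathode; Na⁺/Na (E° = -2.71 V) is the anode, so E°cell = +0.33 V.
Balancing electrons gives n = 2 (lcm of 2 and 1).
ΔG° = −nFE° = −(2)(96485)(+0.33) = -63,680 J = -63.7 kJ/mol.

-63.7 kJ/mol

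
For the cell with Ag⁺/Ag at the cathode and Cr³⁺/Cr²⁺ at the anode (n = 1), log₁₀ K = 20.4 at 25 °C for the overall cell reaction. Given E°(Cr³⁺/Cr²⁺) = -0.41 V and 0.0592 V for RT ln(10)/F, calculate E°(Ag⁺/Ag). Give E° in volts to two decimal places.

+0.80 V

E°cell = (0.0592/n)·log K = (0.0592/1)(20.4) = +1.208 V.
Since Ag⁺/Ag is the cathode and Cr³⁺/Cr²⁺ the anode, E°cell = E°(Ag⁺/Ag) − E°(Cr³⁺/Cr²⁺).
So E°(Ag⁺/Ag) = E°cell + E°(Cr³⁺/Cr²⁺) = +1.208 + (-0.41) = +0.80 V.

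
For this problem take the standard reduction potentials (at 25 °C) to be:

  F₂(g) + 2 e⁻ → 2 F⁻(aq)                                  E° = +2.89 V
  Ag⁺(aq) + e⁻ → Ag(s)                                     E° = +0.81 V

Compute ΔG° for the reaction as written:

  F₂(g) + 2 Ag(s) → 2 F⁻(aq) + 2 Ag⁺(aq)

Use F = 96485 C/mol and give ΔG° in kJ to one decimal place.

As written, F₂/F⁻ is reduced (cathode) and Ag⁺/Ag is oxidised (anode), so E°cell = (+2.89) − (+0.81) = +2.08 V.
Balancing electrons gives n = 2.
ΔG° = −nFE° = −(2)(96485)(+2.08) = -401,378 J = -401.4 kJ.

-401.4 kJ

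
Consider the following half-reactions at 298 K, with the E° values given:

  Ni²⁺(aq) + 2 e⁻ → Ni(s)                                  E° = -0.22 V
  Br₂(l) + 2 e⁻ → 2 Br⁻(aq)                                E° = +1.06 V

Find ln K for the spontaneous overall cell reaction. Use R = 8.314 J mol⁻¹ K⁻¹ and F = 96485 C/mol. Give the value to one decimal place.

Cathode: Br₂/Br⁻; anode: Ni²⁺/Ni. E°cell = (+1.06) − (-0.22) = +1.28 V, with n = 2.
ΔG° = −nFE° = −RT ln K, so ln K = nFE°/(RT) = (2)(96485)(+1.28) / ((8.314)(298)) = 99.695.

99.7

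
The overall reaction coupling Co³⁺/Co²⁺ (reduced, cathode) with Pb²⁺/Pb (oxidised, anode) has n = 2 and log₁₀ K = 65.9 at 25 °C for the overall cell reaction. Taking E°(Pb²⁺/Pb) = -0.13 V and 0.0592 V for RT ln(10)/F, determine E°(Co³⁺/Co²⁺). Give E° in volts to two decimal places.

+1.82 V

E°cell = (0.0592/n)·log K = (0.0592/2)(65.9) = +1.951 V.
Since Co³⁺/Co²⁺ is the cathode and Pb²⁺/Pb the anode, E°cell = E°(Co³⁺/Co²⁺) − E°(Pb²⁺/Pb).
So E°(Co³⁺/Co²⁺) = E°cell + E°(Pb²⁺/Pb) = +1.951 + (-0.13) = +1.82 V.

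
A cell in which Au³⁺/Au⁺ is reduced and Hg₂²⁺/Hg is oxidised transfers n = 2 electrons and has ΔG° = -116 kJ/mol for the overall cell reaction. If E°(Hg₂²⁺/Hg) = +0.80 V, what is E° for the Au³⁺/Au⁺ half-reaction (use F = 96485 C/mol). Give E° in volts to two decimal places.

+1.40 V

E°cell = −ΔG°/(nF) = −(-116×10³)/((2)(96485)) = +0.601 V.
Since Au³⁺/Au⁺ is the cathode and Hg₂²⁺/Hg the anode, E°cell = E°(Au³⁺/Au⁺) − E°(Hg₂²⁺/Hg).
So E°(Au³⁺/Au⁺) = E°cell + E°(Hg₂²⁺/Hg) = +0.601 + (+0.80) = +1.40 V.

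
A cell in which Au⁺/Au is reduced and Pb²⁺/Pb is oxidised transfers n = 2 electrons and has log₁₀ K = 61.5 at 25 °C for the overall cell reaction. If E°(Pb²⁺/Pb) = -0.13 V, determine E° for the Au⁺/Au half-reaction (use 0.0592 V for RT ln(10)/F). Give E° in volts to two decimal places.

E°cell = (0.0592/n)·log K = (0.0592/2)(61.5) = +1.820 V.
Since Au⁺/Au is the cathode and Pb²⁺/Pb the anode, E°cell = E°(Au⁺/Au) − E°(Pb²⁺/Pb).
So E°(Au⁺/Au) = E°cell + E°(Pb²⁺/Pb) = +1.820 + (-0.13) = +1.69 V.

+1.69 V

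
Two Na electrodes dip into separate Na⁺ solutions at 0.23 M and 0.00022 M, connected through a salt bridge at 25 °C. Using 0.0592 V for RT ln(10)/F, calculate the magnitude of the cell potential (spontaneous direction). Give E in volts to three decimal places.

+0.179 V

For a concentration cell E°cell = 0. The 0.23 M side is the cathode (reduction is favoured where [Na⁺] is higher).
With n = 1, E = −(0.0592/1) log([Na⁺]ₐₙ/[Na⁺]꜀ₐₜ) = −(0.0592/1) log(0.00022/0.23) = −(0.0592/1)(-3.019) = +0.179 V.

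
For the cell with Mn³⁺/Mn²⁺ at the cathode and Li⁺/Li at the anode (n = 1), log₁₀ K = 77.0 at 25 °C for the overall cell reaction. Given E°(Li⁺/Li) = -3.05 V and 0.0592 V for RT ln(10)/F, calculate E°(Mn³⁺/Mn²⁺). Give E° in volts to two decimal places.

+1.51 V

E°cell = (0.0592/n)·log K = (0.0592/1)(77.0) = +4.558 V.
Since Mn³⁺/Mn²⁺ is the cathode and Li⁺/Li the anode, E°cell = E°(Mn³⁺/Mn²⁺) − E°(Li⁺/Li).
So E°(Mn³⁺/Mn²⁺) = E°cell + E°(Li⁺/Li) = +4.558 + (-3.05) = +1.51 V.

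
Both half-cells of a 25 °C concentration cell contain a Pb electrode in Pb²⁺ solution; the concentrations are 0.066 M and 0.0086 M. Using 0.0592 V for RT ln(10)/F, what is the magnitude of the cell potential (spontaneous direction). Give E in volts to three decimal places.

For a concentration cell E°cell = 0. The 0.066 M side is the cathode (reduction is favoured where [Pb²⁺] is higher).
With n = 2, E = −(0.0592/2) log([Pb²⁺]ₐₙ/[Pb²⁺]꜀ₐₜ) = −(0.0592/2) log(0.0086/0.066) = −(0.0592/2)(-0.885) = +0.026 V.

+0.026 V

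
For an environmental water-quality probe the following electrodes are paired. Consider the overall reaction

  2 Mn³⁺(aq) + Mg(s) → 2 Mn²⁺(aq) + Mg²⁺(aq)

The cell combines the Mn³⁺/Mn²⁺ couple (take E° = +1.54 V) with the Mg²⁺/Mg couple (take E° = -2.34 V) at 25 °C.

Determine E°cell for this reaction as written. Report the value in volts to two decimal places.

The Mn³⁺/Mn²⁺ couple has the higher reduction potential, so it is the cathode; Mg²⁺/Mg is oxidised at the anode.
E°cell = E°(cathode) − E°(anode) = (+1.54) − (-2.34) = +3.88 V.
Since E°cell > 0, the reaction is spontaneous under standard conditions.

+3.88 V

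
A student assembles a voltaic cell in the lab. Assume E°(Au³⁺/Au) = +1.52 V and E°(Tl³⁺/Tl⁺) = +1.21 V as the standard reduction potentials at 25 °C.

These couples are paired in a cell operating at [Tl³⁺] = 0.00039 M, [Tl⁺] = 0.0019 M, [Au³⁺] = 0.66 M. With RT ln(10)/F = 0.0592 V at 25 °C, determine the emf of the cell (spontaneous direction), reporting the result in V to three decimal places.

+0.327 V

Au³⁺/Au is the cathode (higher E°), Tl³⁺/Tl⁺ the anode: E°cell = +1.52 − (+1.21) = +0.31 V, n = 6.
Overall: 2 Au³⁺(aq) + 3 Tl⁺(aq) → 2 Au(s) + 3 Tl³⁺(aq)
Q = [Tl³⁺]^3 / ([Au³⁺]^2·[Tl⁺]^3); log Q = -1.702.
E = E° − (0.0592/n) log Q = +0.31 − (0.0592/6)(-1.702) = +0.327 V.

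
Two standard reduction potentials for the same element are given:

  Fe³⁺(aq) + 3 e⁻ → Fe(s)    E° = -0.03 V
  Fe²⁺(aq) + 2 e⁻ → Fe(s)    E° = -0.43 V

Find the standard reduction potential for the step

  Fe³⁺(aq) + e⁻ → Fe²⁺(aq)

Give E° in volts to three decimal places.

Sequential free energies add, so n₃E°₃ = n₁E°₁ + n₂E°₂.
With n₃ = 3, and the known step contributing 2×(-0.43) V, the unknown satisfies 1·E° = 3×(-0.03) − 2×(-0.43) = +0.770.
E° = +0.770 / 1 = +0.770 V.

+0.770 V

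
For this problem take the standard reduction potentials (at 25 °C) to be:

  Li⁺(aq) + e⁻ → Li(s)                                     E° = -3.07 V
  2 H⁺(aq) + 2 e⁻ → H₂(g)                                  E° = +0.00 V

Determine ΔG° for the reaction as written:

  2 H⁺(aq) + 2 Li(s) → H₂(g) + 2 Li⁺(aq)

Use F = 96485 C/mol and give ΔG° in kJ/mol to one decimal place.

-592.4 kJ/mol

As written, H⁺/H₂ is reduced (cathode) and Li⁺/Li is oxidised (anode), so E°cell = (+0.00) − (-3.07) = +3.07 V.
Balancing electrons gives n = 2.
ΔG° = −nFE° = −(2)(96485)(+3.07) = -592,418 J = -592.4 kJ/mol.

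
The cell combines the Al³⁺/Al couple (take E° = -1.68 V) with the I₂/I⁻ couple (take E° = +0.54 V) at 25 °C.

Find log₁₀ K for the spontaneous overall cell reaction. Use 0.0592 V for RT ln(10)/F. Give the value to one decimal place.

Cathode: I₂/I⁻; anode: Al³⁺/Al. E°cell = +2.22 V, n = 6.
log K = nE°cell / 0.0592 = (6)(+2.22) / 0.0592 = 225.0.

225.0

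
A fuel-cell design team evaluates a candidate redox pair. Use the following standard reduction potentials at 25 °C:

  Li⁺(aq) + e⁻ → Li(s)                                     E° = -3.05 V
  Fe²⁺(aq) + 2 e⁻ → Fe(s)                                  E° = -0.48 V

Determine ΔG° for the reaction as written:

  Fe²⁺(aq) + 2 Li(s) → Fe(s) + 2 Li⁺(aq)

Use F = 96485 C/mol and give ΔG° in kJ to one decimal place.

-495.9 kJ

As written, Fe²⁺/Fe is reduced (cathode) and Li⁺/Li is oxidised (anode), so E°cell = (-0.48) − (-3.05) = +2.57 V.
Balancing electrons gives n = 2.
ΔG° = −nFE° = −(2)(96485)(+2.57) = -495,933 J = -495.9 kJ.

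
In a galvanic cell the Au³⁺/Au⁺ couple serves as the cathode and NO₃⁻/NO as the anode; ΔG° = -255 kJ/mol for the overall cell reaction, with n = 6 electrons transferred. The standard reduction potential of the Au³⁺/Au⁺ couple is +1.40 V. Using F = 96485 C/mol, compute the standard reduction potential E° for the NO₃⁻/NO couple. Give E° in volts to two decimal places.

E°cell = −ΔG°/(nF) = −(-255×10³)/((6)(96485)) = +0.440 V.
Since Au³⁺/Au⁺ is the cathode and NO₃⁻/NO the anode, E°cell = E°(Au³⁺/Au⁺) − E°(NO₃⁻/NO).
So E°(NO₃⁻/NO) = E°(Au³⁺/Au⁺) − E°cell = (+1.40) − (+0.440) = +0.96 V.

+0.96 V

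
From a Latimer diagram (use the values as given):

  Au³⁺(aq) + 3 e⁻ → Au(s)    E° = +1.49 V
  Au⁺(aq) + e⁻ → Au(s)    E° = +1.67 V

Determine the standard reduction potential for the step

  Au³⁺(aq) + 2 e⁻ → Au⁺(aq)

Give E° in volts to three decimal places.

Sequential free energies add, so n₃E°₃ = n₁E°₁ + n₂E°₂.
With n₃ = 3, and the known step contributing 1×(+1.67) V, the unknown satisfies 2·E° = 3×(+1.49) − 1×(+1.67) = +2.800.
E° = +2.800 / 2 = +1.400 V.

+1.400 V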